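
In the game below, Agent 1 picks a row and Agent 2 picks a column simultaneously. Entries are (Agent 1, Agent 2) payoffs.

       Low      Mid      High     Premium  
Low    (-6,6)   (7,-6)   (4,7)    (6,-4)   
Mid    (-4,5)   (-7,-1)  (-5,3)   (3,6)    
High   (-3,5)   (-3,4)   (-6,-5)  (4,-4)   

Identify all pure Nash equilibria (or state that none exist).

A profile is a Nash equilibrium when each player is best-responding to the other.
Agent 1's best responses — vs Low: High (payoff -3); vs Mid: Low (payoff 7); vs High: Low (payoff 4); vs Premium: Low (payoff 6).
Agent 2's best responses — vs Low: High (payoff 7); vs Mid: Premium (payoff 6); vs High: Low (payoff 5).
Mutual best responses occur at (Low, High) and (High, Low); at each, neither player gains by switching.

(Low, High) and (High, Low)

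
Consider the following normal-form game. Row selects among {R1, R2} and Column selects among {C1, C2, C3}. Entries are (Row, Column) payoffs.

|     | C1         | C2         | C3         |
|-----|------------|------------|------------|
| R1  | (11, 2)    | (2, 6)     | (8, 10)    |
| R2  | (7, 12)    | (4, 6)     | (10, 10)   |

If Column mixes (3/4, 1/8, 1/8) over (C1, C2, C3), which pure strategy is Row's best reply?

Compute Row's expected payoff from each pure strategy against the given mix.
R1: (3/4)·11 + (1/8)·2 + (1/8)·8 = 19/2
R2: (3/4)·7 + (1/8)·4 + (1/8)·10 = 7
Highest expected payoff is 19/2, from R1.

R1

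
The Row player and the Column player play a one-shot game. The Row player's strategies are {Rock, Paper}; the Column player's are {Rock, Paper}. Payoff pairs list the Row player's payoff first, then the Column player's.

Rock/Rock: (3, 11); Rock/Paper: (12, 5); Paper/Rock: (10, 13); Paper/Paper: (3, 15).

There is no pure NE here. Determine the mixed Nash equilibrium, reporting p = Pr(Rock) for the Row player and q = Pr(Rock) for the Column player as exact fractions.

p = 1/4, q = 9/16

In a mixed NE each player is indifferent between their pure strategies, so the opponent's mix sets the indifference.
The Column player indifferent between Rock and Paper: p·11 + (1−p)·13 = p·5 + (1−p)·15 ⟹ 13 + (-2)p = 15 + (-10)p ⟹ p = 1/4.
The Row player indifferent between Rock and Paper: q·3 + (1−q)·12 = q·10 + (1−q)·3 ⟹ 12 + (-9)q = 3 + 7q ⟹ q = 9/16.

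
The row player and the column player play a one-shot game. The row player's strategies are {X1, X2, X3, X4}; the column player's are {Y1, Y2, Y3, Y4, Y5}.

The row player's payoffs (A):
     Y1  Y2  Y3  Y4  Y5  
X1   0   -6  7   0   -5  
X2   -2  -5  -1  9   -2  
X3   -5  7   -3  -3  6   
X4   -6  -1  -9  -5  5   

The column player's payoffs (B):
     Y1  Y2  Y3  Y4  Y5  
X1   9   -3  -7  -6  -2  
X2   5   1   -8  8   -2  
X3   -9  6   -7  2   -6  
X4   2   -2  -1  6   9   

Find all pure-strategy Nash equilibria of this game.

(X1, Y1), (X2, Y4), and (X3, Y2)

Find each player's best response to every opponent strategy; NE are the intersections.
The row player's best responses — vs Y1: X1 (payoff 0); vs Y2: X3 (payoff 7); vs Y3: X1 (payoff 7); vs Y4: X2 (payoff 9); vs Y5: X3 (payoff 6).
The column player's best responses — vs X1: Y1 (payoff 9); vs X2: Y4 (payoff 8); vs X3: Y2 (payoff 6); vs X4: Y5 (payoff 9).
Mutual best responses occur at (X1, Y1), (X2, Y4), and (X3, Y2); at each, neither player gains by switching.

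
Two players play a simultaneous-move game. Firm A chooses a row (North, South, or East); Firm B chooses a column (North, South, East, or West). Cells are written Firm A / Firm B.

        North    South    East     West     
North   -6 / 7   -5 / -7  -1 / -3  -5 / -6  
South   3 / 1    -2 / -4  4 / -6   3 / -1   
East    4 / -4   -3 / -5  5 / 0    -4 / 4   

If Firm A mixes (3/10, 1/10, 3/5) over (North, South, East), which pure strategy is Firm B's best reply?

Compute Firm B's expected payoff from each pure strategy against the given mix.
North: (3/10)·7 + (1/10)·1 + (3/5)·(-4) = -1/5
South: (3/10)·(-7) + (1/10)·(-4) + (3/5)·(-5) = -11/2
East: (3/10)·(-3) + (1/10)·(-6) + (3/5)·0 = -3/2
West: (3/10)·(-6) + (1/10)·(-1) + (3/5)·4 = 1/2
Highest expected payoff is 1/2, from West.

West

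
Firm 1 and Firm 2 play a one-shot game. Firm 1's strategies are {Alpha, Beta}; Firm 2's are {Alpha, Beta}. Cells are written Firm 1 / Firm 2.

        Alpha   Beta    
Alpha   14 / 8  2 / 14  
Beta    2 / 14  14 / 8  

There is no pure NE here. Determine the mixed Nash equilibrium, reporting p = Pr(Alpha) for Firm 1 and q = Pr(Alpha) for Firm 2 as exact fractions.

In a mixed NE each player is indifferent between their pure strategies, so the opponent's mix sets the indifference.
Firm 2 indifferent between Alpha and Beta: p·8 + (1−p)·14 = p·14 + (1−p)·8 ⟹ 14 + (-6)p = 8 + 6p ⟹ p = 1/2.
Firm 1 indifferent between Alpha and Beta: q·14 + (1−q)·2 = q·2 + (1−q)·14 ⟹ 2 + 12q = 14 + (-12)q ⟹ q = 1/2.

p = 1/2, q = 1/2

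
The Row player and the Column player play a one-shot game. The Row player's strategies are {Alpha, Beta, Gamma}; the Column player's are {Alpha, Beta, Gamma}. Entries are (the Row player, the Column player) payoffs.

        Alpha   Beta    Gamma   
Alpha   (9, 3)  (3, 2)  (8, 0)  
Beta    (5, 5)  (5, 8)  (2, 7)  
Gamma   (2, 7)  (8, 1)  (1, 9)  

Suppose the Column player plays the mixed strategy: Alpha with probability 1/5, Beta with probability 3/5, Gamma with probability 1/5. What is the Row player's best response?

Gamma

Compute the Row player's expected payoff from each pure strategy against the given mix.
Alpha: (1/5)·9 + (3/5)·3 + (1/5)·8 = 26/5
Beta: (1/5)·5 + (3/5)·5 + (1/5)·2 = 22/5
Gamma: (1/5)·2 + (3/5)·8 + (1/5)·1 = 27/5
Highest expected payoff is 27/5, from Gamma.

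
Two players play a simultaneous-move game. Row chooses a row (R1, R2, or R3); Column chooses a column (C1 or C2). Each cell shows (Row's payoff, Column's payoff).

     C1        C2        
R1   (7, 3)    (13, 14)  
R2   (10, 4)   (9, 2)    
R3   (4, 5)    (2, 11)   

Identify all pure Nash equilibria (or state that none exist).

(R1, C2) and (R2, C1)

Find each player's best response to every opponent strategy; NE are the intersections.
Row's best responses — vs C1: R2 (payoff 10); vs C2: R1 (payoff 13).
Column's best responses — vs R1: C2 (payoff 14); vs R2: C1 (payoff 4); vs R3: C2 (payoff 11).
Mutual best responses occur at (R1, C2) and (R2, C1); at each, neither player gains by switching.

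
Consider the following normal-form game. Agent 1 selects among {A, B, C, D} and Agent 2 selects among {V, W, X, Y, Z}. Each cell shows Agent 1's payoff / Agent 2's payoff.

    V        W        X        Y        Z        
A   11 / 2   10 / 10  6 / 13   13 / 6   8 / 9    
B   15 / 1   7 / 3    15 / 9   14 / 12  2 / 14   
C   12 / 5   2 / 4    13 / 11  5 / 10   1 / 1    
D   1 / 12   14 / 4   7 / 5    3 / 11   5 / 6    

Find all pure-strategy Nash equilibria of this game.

None

Check mutual best responses: a cell is a NE iff neither player can gain by unilaterally deviating.
Agent 1's best responses — vs V: B (payoff 15); vs W: D (payoff 14); vs X: B (payoff 15); vs Y: B (payoff 14); vs Z: A (payoff 8).
Agent 2's best responses — vs A: X (payoff 13); vs B: Z (payoff 14); vs C: X (payoff 11); vs D: V (payoff 12).
No cell has both players best-responding. For instance, Agent 1's best reply to W is D, but against D Agent 2 prefers V over W.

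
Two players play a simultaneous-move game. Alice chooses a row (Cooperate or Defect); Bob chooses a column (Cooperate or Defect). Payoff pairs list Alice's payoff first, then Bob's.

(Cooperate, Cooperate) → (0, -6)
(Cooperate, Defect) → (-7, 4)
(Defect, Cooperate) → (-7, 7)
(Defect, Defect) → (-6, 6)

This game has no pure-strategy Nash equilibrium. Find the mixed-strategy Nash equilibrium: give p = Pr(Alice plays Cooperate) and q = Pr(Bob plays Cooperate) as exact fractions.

p = 1/11, q = 1/8

In a mixed NE each player is indifferent between their pure strategies, so the opponent's mix sets the indifference.
Bob indifferent between Cooperate and Defect: p·(-6) + (1−p)·7 = p·4 + (1−p)·6 ⟹ 7 + (-13)p = 6 + (-2)p ⟹ p = 1/11.
Alice indifferent between Cooperate and Defect: q·0 + (1−q)·(-7) = q·(-7) + (1−q)·(-6) ⟹ (-7) + 7q = (-6) + (-1)q ⟹ q = 1/8.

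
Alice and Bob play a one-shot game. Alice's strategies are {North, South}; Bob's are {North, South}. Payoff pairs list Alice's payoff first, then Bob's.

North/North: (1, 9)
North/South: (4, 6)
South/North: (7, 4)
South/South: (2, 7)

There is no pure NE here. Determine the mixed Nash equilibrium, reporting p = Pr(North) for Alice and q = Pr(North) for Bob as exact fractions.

Each player's mixing probability is pinned down by making the *other* player indifferent.
Bob indifferent between North and South: p·9 + (1−p)·4 = p·6 + (1−p)·7 ⟹ 4 + 5p = 7 + (-1)p ⟹ p = 1/2.
Alice indifferent between North and South: q·1 + (1−q)·4 = q·7 + (1−q)·2 ⟹ 4 + (-3)q = 2 + 5q ⟹ q = 1/4.

p = 1/2, q = 1/4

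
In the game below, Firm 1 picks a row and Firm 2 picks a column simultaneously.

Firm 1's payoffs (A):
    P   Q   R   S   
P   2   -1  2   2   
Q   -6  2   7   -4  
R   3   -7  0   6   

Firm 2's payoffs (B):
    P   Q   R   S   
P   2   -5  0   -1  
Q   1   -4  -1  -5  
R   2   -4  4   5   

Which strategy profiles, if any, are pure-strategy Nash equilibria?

Find each player's best response to every opponent strategy; NE are the intersections.
Firm 1's best responses — vs P: R (payoff 3); vs Q: Q (payoff 2); vs R: Q (payoff 7); vs S: R (payoff 6).
Firm 2's best responses — vs P: P (payoff 2); vs Q: P (payoff 1); vs R: S (payoff 5).
The only mutual best response is (R, S); neither player gains by switching there.

(R, S)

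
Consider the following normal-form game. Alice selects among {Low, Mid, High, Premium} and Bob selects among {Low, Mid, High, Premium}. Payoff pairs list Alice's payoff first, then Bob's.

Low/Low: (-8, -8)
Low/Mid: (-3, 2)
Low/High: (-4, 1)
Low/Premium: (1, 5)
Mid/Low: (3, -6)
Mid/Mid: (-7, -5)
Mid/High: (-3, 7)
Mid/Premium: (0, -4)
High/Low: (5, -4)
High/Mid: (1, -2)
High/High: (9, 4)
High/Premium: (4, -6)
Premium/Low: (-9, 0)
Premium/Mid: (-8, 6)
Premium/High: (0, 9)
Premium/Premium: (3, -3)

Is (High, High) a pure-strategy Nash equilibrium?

Holding Bob at High: Alice gets 9 from High, versus -4 from Low, -3 from Mid, 0 from Premium. No profitable deviation for Alice.
Holding Alice at High: Bob gets 4 from High, versus -4 from Low, -2 from Mid, -6 from Premium. No profitable deviation for Bob either.

Yes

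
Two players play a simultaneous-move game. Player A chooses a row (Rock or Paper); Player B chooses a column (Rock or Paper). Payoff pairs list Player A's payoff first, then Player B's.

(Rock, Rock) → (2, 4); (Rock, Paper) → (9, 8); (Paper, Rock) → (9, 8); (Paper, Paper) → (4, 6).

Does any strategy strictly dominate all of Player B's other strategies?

None

Check whether one of Player B's strategies beats all alternatives regardless of what the opponent does.
Rock is not dominant: against Rock, Paper gives 8 > 4.
Paper is not dominant: against Paper, Rock gives 8 > 6.
No single strategy is best against every opponent action.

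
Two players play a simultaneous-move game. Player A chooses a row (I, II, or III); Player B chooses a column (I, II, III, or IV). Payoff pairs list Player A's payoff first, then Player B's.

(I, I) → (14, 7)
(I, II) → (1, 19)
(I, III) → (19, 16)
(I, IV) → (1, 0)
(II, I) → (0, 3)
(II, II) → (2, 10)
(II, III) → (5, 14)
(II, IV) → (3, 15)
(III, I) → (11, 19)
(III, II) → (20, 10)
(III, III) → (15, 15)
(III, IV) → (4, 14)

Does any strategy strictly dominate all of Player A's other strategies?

None

A strategy is strictly dominant if it gives Player A a strictly higher payoff than every other strategy, against every choice by the opponent.
I is not dominant: against II, II gives 2 > 1.
II is not dominant: against I, I gives 14 > 0.
III is not dominant: against I, I gives 14 > 11.
No single strategy is best against every opponent action.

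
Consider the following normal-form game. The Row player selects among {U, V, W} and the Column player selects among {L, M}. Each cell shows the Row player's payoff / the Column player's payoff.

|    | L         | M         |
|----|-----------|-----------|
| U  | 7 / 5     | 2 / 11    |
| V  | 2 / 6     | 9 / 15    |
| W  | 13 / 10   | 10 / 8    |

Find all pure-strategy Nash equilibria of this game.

Check mutual best responses: a cell is a NE iff neither player can gain by unilaterally deviating.
The Row player's best responses — vs L: W (payoff 13); vs M: W (payoff 10).
The Column player's best responses — vs U: M (payoff 11); vs V: M (payoff 15); vs W: L (payoff 10).
The only mutual best response is (W, L); neither player gains by switching there.

(W, L)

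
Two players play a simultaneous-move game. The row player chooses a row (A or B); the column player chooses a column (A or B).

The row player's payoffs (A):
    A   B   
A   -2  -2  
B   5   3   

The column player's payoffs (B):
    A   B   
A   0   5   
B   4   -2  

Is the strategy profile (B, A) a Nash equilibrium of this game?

Holding the column player at A: the row player gets 5 from B, versus -2 from A. No profitable deviation for the row player.
Holding the row player at B: the column player gets 4 from A, versus -2 from B. No profitable deviation for the column player either.

Yes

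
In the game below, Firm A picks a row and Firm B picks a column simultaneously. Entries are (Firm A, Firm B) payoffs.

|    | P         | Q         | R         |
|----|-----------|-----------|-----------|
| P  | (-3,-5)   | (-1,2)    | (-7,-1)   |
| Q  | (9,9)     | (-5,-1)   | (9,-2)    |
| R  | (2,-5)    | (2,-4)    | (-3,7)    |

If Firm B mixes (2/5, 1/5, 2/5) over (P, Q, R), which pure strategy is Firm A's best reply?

Q

Firm A's best reply maximizes expected payoff against the mix.
P: (2/5)·(-3) + (1/5)·(-1) + (2/5)·(-7) = -21/5
Q: (2/5)·9 + (1/5)·(-5) + (2/5)·9 = 31/5
R: (2/5)·2 + (1/5)·2 + (2/5)·(-3) = 0
Highest expected payoff is 31/5, from Q.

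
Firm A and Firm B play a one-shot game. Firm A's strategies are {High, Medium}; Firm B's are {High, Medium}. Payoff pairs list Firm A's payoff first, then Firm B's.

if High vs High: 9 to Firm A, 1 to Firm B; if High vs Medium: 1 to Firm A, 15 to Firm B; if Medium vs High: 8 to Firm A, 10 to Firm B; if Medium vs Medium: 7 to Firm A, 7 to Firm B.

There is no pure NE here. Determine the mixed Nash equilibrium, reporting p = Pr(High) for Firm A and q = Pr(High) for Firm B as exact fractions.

p = 3/17, q = 6/7

In a mixed NE each player is indifferent between their pure strategies, so the opponent's mix sets the indifference.
Firm B indifferent between High and Medium: p·1 + (1−p)·10 = p·15 + (1−p)·7 ⟹ 10 + (-9)p = 7 + 8p ⟹ p = 3/17.
Firm A indifferent between High and Medium: q·9 + (1−q)·1 = q·8 + (1−q)·7 ⟹ 1 + 8q = 7 + 1q ⟹ q = 6/7.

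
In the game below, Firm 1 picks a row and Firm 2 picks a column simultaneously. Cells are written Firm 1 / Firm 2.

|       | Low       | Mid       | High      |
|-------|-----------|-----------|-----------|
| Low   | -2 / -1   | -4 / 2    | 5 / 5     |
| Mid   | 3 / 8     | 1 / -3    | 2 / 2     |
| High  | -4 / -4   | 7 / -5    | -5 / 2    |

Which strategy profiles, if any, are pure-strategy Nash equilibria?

Check mutual best responses: a cell is a NE iff neither player can gain by unilaterally deviating.
Firm 1's best responses — vs Low: Mid (payoff 3); vs Mid: High (payoff 7); vs High: Low (payoff 5).
Firm 2's best responses — vs Low: High (payoff 5); vs Mid: Low (payoff 8); vs High: High (payoff 2).
Mutual best responses occur at (Low, High) and (Mid, Low); at each, neither player gains by switching.

(Low, High) and (Mid, Low)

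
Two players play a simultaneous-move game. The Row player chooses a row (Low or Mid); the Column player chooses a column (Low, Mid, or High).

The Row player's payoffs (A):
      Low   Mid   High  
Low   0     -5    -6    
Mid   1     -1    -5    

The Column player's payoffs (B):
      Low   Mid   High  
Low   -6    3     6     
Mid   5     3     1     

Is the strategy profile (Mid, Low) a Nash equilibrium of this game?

Yes

Holding the Column player at Low: the Row player gets 1 from Mid, versus 0 from Low. No profitable deviation for the Row player.
Holding the Row player at Mid: the Column player gets 5 from Low, versus 3 from Mid, 1 from High. No profitable deviation for the Column player either.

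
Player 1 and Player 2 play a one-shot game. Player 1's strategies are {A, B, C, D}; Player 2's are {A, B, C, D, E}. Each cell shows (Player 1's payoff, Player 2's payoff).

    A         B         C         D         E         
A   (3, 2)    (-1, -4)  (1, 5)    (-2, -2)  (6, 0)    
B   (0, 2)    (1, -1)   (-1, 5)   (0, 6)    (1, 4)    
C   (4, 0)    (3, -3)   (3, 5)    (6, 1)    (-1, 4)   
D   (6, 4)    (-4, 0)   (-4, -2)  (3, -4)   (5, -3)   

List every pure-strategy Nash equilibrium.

(C, C) and (D, A)

Check mutual best responses: a cell is a NE iff neither player can gain by unilaterally deviating.
Player 1's best responses — vs A: D (payoff 6); vs B: C (payoff 3); vs C: C (payoff 3); vs D: C (payoff 6); vs E: A (payoff 6).
Player 2's best responses — vs A: C (payoff 5); vs B: D (payoff 6); vs C: C (payoff 5); vs D: A (payoff 4).
Mutual best responses occur at (C, C) and (D, A); at each, neither player gains by switching.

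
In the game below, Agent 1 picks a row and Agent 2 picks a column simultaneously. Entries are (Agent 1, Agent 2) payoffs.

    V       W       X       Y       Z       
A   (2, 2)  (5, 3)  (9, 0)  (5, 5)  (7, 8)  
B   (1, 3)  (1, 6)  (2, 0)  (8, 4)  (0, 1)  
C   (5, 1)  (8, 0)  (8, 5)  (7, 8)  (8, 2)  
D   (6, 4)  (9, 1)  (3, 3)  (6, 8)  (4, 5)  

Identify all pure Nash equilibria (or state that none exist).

None

Find each player's best response to every opponent strategy; NE are the intersections.
Agent 1's best responses — vs V: D (payoff 6); vs W: D (payoff 9); vs X: A (payoff 9); vs Y: B (payoff 8); vs Z: C (payoff 8).
Agent 2's best responses — vs A: Z (payoff 8); vs B: W (payoff 6); vs C: Y (payoff 8); vs D: Y (payoff 8).
No cell has both players best-responding. For instance, Agent 1's best reply to Y is B, but against B Agent 2 prefers W over Y.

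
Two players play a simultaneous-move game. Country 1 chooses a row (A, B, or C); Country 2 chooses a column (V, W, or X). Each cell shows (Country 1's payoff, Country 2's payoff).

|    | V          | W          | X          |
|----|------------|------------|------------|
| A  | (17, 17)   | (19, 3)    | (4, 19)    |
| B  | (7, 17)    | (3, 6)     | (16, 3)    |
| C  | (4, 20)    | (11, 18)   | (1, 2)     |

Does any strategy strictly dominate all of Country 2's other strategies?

None

A strategy is strictly dominant if it gives Country 2 a strictly higher payoff than every other strategy, against every choice by the opponent.
V is not dominant: against A, X gives 19 > 17.
W is not dominant: against A, V gives 17 > 3.
X is not dominant: against B, V gives 17 > 3.
No single strategy is best against every opponent action.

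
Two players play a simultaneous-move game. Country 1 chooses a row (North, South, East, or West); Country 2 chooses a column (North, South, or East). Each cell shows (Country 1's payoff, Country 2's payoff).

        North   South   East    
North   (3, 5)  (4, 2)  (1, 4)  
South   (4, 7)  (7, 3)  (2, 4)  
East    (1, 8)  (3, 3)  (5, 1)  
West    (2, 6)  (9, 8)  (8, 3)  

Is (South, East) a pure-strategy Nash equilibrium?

No

Holding Country 2 at East: Country 1 gets 2 from South but could get 8 by switching to West. Country 1 has a profitable deviation.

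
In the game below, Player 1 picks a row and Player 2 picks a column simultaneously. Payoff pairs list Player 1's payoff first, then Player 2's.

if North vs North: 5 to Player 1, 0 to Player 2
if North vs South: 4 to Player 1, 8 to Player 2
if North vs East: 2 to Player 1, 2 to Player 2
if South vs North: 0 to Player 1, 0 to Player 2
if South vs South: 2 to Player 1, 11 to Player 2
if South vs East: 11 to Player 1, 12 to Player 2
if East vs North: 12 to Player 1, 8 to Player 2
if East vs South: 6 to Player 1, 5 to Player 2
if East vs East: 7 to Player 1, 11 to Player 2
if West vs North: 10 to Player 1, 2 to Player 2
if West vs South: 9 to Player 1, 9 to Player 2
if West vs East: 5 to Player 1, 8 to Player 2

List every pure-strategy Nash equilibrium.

A profile is a Nash equilibrium when each player is best-responding to the other.
Player 1's best responses — vs North: East (payoff 12); vs South: West (payoff 9); vs East: South (payoff 11).
Player 2's best responses — vs North: South (payoff 8); vs South: East (payoff 12); vs East: East (payoff 11); vs West: South (payoff 9).
Mutual best responses occur at (South, East) and (West, South); at each, neither player gains by switching.

(South, East) and (West, South)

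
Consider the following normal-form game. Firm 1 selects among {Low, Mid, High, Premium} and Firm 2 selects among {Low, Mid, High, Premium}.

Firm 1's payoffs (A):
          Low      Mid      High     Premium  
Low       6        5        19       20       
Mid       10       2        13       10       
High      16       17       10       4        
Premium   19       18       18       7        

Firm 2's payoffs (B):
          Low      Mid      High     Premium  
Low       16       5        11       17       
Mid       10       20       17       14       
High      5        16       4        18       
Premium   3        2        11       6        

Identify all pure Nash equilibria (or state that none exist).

(Low, Premium)

Check mutual best responses: a cell is a NE iff neither player can gain by unilaterally deviating.
Firm 1's best responses — vs Low: Premium (payoff 19); vs Mid: Premium (payoff 18); vs High: Low (payoff 19); vs Premium: Low (payoff 20).
Firm 2's best responses — vs Low: Premium (payoff 17); vs Mid: Mid (payoff 20); vs High: Premium (payoff 18); vs Premium: High (payoff 11).
The only mutual best response is (Low, Premium); neither player gains by switching there.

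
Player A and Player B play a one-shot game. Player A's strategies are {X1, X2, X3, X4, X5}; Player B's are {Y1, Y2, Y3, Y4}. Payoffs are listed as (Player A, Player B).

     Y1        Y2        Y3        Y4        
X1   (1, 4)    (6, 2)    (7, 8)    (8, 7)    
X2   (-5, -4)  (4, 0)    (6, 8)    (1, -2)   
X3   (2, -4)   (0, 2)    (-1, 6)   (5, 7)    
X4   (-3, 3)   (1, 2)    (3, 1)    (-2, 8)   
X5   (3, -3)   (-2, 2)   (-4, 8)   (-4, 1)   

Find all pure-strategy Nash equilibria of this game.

(X1, Y3)

Find each player's best response to every opponent strategy; NE are the intersections.
Player A's best responses — vs Y1: X5 (payoff 3); vs Y2: X1 (payoff 6); vs Y3: X1 (payoff 7); vs Y4: X1 (payoff 8).
Player B's best responses — vs X1: Y3 (payoff 8); vs X2: Y3 (payoff 8); vs X3: Y4 (payoff 7); vs X4: Y4 (payoff 8); vs X5: Y3 (payoff 8).
The only mutual best response is (X1, Y3); neither player gains by switching there.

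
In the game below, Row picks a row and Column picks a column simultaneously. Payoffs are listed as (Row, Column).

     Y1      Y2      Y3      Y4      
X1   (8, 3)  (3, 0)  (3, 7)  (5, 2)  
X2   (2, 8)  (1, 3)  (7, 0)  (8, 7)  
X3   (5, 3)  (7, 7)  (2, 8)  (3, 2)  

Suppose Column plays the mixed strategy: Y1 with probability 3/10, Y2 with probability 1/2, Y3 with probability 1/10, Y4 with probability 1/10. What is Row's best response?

X3

Compute Row's expected payoff from each pure strategy against the given mix.
X1: (3/10)·8 + (1/2)·3 + (1/10)·3 + (1/10)·5 = 47/10
X2: (3/10)·2 + (1/2)·1 + (1/10)·7 + (1/10)·8 = 13/5
X3: (3/10)·5 + (1/2)·7 + (1/10)·2 + (1/10)·3 = 11/2
Highest expected payoff is 11/2, from X3.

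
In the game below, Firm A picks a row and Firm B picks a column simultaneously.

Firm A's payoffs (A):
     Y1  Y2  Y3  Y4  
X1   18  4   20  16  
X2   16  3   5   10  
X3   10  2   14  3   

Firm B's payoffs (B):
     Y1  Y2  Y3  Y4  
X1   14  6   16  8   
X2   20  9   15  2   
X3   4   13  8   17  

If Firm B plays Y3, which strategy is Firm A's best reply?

X1

With Firm B fixed at Y3, Firm A's payoffs are: X1 → 20, X2 → 5, X3 → 14.
The maximum is 20, achieved by X1.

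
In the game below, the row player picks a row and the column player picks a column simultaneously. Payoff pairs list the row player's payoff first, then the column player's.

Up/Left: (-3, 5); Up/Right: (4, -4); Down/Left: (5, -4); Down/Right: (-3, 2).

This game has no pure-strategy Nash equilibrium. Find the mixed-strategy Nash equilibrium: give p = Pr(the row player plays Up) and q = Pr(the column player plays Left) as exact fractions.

Each player's mixing probability is pinned down by making the *other* player indifferent.
The column player indifferent between Left and Right: p·5 + (1−p)·(-4) = p·(-4) + (1−p)·2 ⟹ (-4) + 9p = 2 + (-6)p ⟹ p = 2/5.
The row player indifferent between Up and Down: q·(-3) + (1−q)·4 = q·5 + (1−q)·(-3) ⟹ 4 + (-7)q = (-3) + 8q ⟹ q = 7/15.

p = 2/5, q = 7/15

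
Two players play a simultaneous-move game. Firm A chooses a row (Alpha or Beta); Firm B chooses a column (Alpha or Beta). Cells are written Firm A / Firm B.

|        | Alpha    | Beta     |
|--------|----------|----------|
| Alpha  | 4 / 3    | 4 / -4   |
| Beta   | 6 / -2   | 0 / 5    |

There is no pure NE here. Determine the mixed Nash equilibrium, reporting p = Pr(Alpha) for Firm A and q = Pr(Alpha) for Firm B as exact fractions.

p = 1/2, q = 2/3

Each player's mixing probability is pinned down by making the *other* player indifferent.
Firm B indifferent between Alpha and Beta: p·3 + (1−p)·(-2) = p·(-4) + (1−p)·5 ⟹ (-2) + 5p = 5 + (-9)p ⟹ p = 1/2.
Firm A indifferent between Alpha and Beta: q·4 + (1−q)·4 = q·6 + (1−q)·0 ⟹ 4 + 0q = 0 + 6q ⟹ q = 2/3.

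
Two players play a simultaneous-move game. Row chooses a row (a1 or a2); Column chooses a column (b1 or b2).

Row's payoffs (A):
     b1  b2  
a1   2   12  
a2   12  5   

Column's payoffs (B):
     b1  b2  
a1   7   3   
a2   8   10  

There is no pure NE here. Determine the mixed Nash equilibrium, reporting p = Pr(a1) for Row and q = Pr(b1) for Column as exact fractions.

In a mixed NE each player is indifferent between their pure strategies, so the opponent's mix sets the indifference.
Column indifferent between b1 and b2: p·7 + (1−p)·8 = p·3 + (1−p)·10 ⟹ 8 + (-1)p = 10 + (-7)p ⟹ p = 1/3.
Row indifferent between a1 and a2: q·2 + (1−q)·12 = q·12 + (1−q)·5 ⟹ 12 + (-10)q = 5 + 7q ⟹ q = 7/17.

p = 1/3, q = 7/17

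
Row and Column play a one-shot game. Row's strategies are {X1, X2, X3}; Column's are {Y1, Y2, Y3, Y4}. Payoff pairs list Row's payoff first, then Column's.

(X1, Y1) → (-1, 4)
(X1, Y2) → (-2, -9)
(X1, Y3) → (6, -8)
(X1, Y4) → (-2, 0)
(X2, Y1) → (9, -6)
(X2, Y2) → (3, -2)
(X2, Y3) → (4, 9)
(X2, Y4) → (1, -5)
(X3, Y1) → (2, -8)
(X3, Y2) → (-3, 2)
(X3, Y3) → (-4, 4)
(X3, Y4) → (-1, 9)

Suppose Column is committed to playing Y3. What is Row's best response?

X1

With Column fixed at Y3, Row's payoffs are: X1 → 6, X2 → 4, X3 → -4.
The maximum is 6, achieved by X1.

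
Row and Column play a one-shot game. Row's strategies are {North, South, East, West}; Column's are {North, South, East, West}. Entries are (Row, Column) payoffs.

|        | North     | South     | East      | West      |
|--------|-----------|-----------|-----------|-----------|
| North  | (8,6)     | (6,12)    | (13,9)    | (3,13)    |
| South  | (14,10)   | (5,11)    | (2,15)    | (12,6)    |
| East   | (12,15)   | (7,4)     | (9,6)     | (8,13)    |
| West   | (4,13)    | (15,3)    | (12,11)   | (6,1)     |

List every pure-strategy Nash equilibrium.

A profile is a Nash equilibrium when each player is best-responding to the other.
Row's best responses — vs North: South (payoff 14); vs South: West (payoff 15); vs East: North (payoff 13); vs West: South (payoff 12).
Column's best responses — vs North: West (payoff 13); vs South: East (payoff 15); vs East: North (payoff 15); vs West: North (payoff 13).
No cell has both players best-responding. For instance, Row's best reply to East is North, but against North Column prefers West over East.

No pure-strategy Nash equilibrium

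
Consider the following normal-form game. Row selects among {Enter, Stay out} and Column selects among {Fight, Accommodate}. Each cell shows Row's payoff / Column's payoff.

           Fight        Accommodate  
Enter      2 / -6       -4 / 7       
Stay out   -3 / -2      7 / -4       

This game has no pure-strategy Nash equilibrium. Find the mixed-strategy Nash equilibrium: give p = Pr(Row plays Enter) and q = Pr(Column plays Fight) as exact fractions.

p = 2/15, q = 11/16

In a mixed NE each player is indifferent between their pure strategies, so the opponent's mix sets the indifference.
Column indifferent between Fight and Accommodate: p·(-6) + (1−p)·(-2) = p·7 + (1−p)·(-4) ⟹ (-2) + (-4)p = (-4) + 11p ⟹ p = 2/15.
Row indifferent between Enter and Stay out: q·2 + (1−q)·(-4) = q·(-3) + (1−q)·7 ⟹ (-4) + 6q = 7 + (-10)q ⟹ q = 11/16.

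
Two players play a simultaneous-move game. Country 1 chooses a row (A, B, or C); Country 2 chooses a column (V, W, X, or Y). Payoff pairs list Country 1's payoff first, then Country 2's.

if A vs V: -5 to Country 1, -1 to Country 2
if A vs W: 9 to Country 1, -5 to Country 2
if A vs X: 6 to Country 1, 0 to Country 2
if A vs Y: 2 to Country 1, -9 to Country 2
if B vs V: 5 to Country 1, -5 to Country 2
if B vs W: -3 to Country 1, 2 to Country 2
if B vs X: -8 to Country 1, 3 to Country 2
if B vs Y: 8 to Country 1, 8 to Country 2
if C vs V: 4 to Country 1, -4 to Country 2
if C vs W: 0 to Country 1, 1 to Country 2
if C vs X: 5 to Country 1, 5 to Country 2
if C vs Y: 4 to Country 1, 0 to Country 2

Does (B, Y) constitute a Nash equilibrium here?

Yes

Holding Country 2 at Y: Country 1 gets 8 from B, versus 2 from A, 4 from C. No profitable deviation for Country 1.
Holding Country 1 at B: Country 2 gets 8 from Y, versus -5 from V, 2 from W, 3 from X. No profitable deviation for Country 2 either.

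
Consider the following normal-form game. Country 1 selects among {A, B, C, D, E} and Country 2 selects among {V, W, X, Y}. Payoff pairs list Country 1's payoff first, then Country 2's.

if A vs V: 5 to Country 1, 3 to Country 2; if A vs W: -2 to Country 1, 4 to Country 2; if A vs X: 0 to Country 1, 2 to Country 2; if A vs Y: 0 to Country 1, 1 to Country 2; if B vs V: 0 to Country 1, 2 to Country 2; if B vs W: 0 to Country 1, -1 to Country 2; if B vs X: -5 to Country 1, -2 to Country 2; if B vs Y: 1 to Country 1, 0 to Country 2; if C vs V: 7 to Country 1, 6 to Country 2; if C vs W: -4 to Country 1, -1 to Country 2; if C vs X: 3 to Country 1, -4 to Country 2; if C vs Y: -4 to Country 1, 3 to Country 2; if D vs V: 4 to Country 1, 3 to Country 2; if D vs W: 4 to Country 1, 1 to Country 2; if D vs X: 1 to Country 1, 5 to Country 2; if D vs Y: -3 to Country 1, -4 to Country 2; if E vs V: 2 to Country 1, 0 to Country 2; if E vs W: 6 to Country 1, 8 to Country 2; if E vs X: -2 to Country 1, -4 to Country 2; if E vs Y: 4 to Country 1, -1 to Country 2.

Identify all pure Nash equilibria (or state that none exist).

(C, V) and (E, W)

A profile is a Nash equilibrium when each player is best-responding to the other.
Country 1's best responses — vs V: C (payoff 7); vs W: E (payoff 6); vs X: C (payoff 3); vs Y: E (payoff 4).
Country 2's best responses — vs A: W (payoff 4); vs B: V (payoff 2); vs C: V (payoff 6); vs D: X (payoff 5); vs E: W (payoff 8).
Mutual best responses occur at (C, V) and (E, W); at each, neither player gains by switching.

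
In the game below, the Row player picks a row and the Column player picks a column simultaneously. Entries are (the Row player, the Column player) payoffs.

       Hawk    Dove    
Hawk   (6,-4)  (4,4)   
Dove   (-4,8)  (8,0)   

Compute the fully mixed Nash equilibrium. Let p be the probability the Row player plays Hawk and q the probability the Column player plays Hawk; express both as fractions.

Each player's mixing probability is pinned down by making the *other* player indifferent.
The Column player indifferent between Hawk and Dove: p·(-4) + (1−p)·8 = p·4 + (1−p)·0 ⟹ 8 + (-12)p = 0 + 4p ⟹ p = 1/2.
The Row player indifferent between Hawk and Dove: q·6 + (1−q)·4 = q·(-4) + (1−q)·8 ⟹ 4 + 2q = 8 + (-12)q ⟹ q = 2/7.

p = 1/2, q = 2/7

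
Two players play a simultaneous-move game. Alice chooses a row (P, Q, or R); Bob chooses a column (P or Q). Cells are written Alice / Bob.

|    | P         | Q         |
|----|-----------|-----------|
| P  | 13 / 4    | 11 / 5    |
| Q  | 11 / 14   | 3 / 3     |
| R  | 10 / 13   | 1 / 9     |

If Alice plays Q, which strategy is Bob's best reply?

P

With Alice fixed at Q, Bob's payoffs are: P → 14, Q → 3.
The maximum is 14, achieved by P.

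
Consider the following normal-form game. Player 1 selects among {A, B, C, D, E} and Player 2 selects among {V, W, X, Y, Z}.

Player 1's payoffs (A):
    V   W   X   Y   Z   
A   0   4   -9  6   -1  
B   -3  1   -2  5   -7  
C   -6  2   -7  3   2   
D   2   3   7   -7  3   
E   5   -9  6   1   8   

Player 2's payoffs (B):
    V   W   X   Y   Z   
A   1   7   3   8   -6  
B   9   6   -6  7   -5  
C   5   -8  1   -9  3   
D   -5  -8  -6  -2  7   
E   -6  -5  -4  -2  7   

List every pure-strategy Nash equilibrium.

(A, Y) and (E, Z)

A profile is a Nash equilibrium when each player is best-responding to the other.
Player 1's best responses — vs V: E (payoff 5); vs W: A (payoff 4); vs X: D (payoff 7); vs Y: A (payoff 6); vs Z: E (payoff 8).
Player 2's best responses — vs A: Y (payoff 8); vs B: V (payoff 9); vs C: V (payoff 5); vs D: Z (payoff 7); vs E: Z (payoff 7).
Mutual best responses occur at (A, Y) and (E, Z); at each, neither player gains by switching.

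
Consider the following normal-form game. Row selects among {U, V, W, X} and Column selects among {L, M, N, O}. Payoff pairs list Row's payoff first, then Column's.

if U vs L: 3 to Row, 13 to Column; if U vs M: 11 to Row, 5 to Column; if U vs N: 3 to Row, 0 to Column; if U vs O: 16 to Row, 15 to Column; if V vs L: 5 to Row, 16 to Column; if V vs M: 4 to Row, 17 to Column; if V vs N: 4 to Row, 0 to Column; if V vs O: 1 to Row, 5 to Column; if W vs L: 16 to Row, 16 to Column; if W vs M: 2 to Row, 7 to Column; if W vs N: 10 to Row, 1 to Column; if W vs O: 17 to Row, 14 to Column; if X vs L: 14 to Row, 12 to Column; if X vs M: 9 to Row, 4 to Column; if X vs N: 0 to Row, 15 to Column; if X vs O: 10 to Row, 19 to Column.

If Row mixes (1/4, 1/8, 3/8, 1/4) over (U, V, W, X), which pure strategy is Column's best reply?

Compute Column's expected payoff from each pure strategy against the given mix.
L: (1/4)·13 + (1/8)·16 + (3/8)·16 + (1/4)·12 = 57/4
M: (1/4)·5 + (1/8)·17 + (3/8)·7 + (1/4)·4 = 7
N: (1/4)·0 + (1/8)·0 + (3/8)·1 + (1/4)·15 = 33/8
O: (1/4)·15 + (1/8)·5 + (3/8)·14 + (1/4)·19 = 115/8
Highest expected payoff is 115/8, from O.

O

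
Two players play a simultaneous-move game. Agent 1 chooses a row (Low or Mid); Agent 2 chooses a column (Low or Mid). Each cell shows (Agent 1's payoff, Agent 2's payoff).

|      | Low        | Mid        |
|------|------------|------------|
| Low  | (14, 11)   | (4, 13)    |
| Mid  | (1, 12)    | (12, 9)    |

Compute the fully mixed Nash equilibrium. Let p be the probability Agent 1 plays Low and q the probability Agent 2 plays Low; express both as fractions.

p = 3/5, q = 8/21

Each player's mixing probability is pinned down by making the *other* player indifferent.
Agent 2 indifferent between Low and Mid: p·11 + (1−p)·12 = p·13 + (1−p)·9 ⟹ 12 + (-1)p = 9 + 4p ⟹ p = 3/5.
Agent 1 indifferent between Low and Mid: q·14 + (1−q)·4 = q·1 + (1−q)·12 ⟹ 4 + 10q = 12 + (-11)q ⟹ q = 8/21.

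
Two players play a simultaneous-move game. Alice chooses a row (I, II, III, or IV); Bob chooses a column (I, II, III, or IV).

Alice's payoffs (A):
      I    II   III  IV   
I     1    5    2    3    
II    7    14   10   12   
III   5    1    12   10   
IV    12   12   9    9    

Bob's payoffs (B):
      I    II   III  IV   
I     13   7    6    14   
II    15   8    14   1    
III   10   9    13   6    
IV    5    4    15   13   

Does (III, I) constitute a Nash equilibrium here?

No

Holding Bob at I: Alice gets 5 from III but could get 12 by switching to IV. Alice has a profitable deviation.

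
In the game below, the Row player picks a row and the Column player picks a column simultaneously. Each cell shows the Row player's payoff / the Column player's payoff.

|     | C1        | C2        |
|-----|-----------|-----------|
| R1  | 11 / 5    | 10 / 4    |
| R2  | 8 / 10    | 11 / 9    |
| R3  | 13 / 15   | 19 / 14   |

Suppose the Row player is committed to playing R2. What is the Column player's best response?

With the Row player fixed at R2, the Column player's payoffs are: C1 → 10, C2 → 9.
The maximum is 10, achieved by C1.

C1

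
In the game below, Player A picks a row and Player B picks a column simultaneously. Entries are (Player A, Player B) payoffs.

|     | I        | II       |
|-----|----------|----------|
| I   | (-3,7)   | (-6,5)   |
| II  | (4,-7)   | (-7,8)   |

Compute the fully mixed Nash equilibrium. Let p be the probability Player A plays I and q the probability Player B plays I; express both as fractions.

In a mixed NE each player is indifferent between their pure strategies, so the opponent's mix sets the indifference.
Player B indifferent between I and II: p·7 + (1−p)·(-7) = p·5 + (1−p)·8 ⟹ (-7) + 14p = 8 + (-3)p ⟹ p = 15/17.
Player A indifferent between I and II: q·(-3) + (1−q)·(-6) = q·4 + (1−q)·(-7) ⟹ (-6) + 3q = (-7) + 11q ⟹ q = 1/8.

p = 15/17, q = 1/8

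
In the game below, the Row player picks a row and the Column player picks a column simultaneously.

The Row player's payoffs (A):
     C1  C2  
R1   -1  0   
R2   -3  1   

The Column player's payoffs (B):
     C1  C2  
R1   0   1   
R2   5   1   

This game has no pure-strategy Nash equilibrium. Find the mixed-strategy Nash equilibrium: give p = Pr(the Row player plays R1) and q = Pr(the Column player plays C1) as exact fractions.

p = 4/5, q = 1/3

Each player's mixing probability is pinned down by making the *other* player indifferent.
The Column player indifferent between C1 and C2: p·0 + (1−p)·5 = p·1 + (1−p)·1 ⟹ 5 + (-5)p = 1 + 0p ⟹ p = 4/5.
The Row player indifferent between R1 and R2: q·(-1) + (1−q)·0 = q·(-3) + (1−q)·1 ⟹ 0 + (-1)q = 1 + (-4)q ⟹ q = 1/3.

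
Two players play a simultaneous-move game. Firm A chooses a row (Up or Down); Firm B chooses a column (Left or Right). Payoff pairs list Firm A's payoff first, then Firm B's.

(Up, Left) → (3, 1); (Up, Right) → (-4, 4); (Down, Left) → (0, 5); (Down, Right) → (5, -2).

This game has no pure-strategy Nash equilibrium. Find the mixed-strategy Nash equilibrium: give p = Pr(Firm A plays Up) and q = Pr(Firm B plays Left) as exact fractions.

Each player's mixing probability is pinned down by making the *other* player indifferent.
Firm B indifferent between Left and Right: p·1 + (1−p)·5 = p·4 + (1−p)·(-2) ⟹ 5 + (-4)p = (-2) + 6p ⟹ p = 7/10.
Firm A indifferent between Up and Down: q·3 + (1−q)·(-4) = q·0 + (1−q)·5 ⟹ (-4) + 7q = 5 + (-5)q ⟹ q = 3/4.

p = 7/10, q = 3/4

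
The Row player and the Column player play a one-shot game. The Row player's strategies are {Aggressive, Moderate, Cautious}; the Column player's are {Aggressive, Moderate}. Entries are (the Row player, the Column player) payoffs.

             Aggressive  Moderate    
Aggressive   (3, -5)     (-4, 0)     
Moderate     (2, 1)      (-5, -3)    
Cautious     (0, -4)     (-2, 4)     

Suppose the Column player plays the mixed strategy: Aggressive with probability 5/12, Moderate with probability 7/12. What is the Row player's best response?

Aggressive

The Row player's best reply maximizes expected payoff against the mix.
Aggressive: (5/12)·3 + (7/12)·(-4) = -13/12
Moderate: (5/12)·2 + (7/12)·(-5) = -25/12
Cautious: (5/12)·0 + (7/12)·(-2) = -7/6
Highest expected payoff is -13/12, from Aggressive.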